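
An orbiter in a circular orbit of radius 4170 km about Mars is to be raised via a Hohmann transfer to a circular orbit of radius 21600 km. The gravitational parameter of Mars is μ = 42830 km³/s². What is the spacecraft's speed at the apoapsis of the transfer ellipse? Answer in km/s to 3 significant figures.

Semi-major axis of the transfer orbit: a_t = (4170 + 21600)/2 = 12885 km.
At apoapsis, r = 21600 km.
From the vis-viva equation, v = √[μ(2/r − 1/a_t)] = 0.8011 km/s.

v = 0.801 km/s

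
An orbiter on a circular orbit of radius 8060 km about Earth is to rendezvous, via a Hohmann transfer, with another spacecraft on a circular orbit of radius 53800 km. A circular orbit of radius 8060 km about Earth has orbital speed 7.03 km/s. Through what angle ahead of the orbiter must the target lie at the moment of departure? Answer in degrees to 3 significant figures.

From the circular-orbit relation v² = μ/r at r = 8060 km: μ = v²r = (7.03)² × 8060 = 3.98332×10^5 km³/s².
Transfer-ellipse semi-major axis a_t = (r₁ + r₂)/2 = (8060 + 53800)/2 = 30930 km.
The half-period of the transfer ellipse is t = π√(a_t³/μ) = 27076.8 s.
Target angular speed ω₂ = √(μ/r₂³) = 5.05766×10^-5 rad/s.
Angle swept by the target during transfer: ω₂·t = 1.36945 rad = 78.46°.
The orbiter traverses 180° on the transfer ellipse, so the target must lead by 180° − 78.46° = 102°.

φ = 102°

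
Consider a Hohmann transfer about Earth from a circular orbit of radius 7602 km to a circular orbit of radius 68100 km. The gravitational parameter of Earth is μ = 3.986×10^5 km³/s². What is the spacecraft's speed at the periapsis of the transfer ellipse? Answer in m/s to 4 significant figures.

v = 9713 m/s

The Hohmann ellipse has a_t = (r₁ + r₂)/2 = 37851 km.
The periapsis of the transfer ellipse is at r = 7602 km.
Vis-viva: v = √[μ(2/r − 1/a_t)] = √[3.986×10^5 × (2/7602 − 1/37851)] = 9.713 km/s.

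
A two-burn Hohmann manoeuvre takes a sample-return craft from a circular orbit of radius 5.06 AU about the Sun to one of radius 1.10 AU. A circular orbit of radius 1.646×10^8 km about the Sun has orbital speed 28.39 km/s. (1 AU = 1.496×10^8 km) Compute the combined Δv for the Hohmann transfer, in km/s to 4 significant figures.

From the circular-orbit relation v² = μ/r at r = 1.646×10^8 km: μ = v²r = (28.39)² × 1.646×10^8 = 1.32666×10^11 km³/s².
In km: r₁ = 5.06 × 1.496×10^8 = 7.56976×10^8 km; r₂ = 1.10 × 1.496×10^8 = 1.6456×10^8 km.
The Hohmann ellipse has a_t = (r₁ + r₂)/2 = 4.60768×10^8 km.
Circular speed at r₁: v₁ = √(μ/r₁) = √(1.32666×10^11/7.56976×10^8) = 13.2385 km/s.
Transfer-orbit speed at r₁ (vis-viva equation): v_a = √[μ(2/r₁ − 1/a_t)] = 7.91153 km/s.
First burn Δv₁ = |v_a − v₁| = 5.327 km/s.
Circular speed at r₂: v₂ = √(μ/r₂) = 28.39 km/s.
Transfer-orbit speed at r₂: v_p = √[μ(2/r₂ − 1/a_t)] = 36.39 km/s.
Second burn Δv₂ = |v₂ − v_p| = 8.000 km/s.
Total Δv = Δv₁ + Δv₂ = 13.33 km/s.

Δv = 13.33 km/s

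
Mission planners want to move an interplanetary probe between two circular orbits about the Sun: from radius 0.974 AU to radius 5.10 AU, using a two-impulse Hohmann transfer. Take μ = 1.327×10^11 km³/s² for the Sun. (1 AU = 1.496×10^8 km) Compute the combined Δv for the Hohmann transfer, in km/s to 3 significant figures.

Δv = 14.6 km/s

In km: r₁ = 0.974 × 1.496×10^8 = 1.457104×10^8 km; r₂ = 5.10 × 1.496×10^8 = 7.6296×10^8 km.
Transfer-ellipse semi-major axis a_t = (r₁ + r₂)/2 = (1.457104×10^8 + 7.6296×10^8)/2 = 4.543352×10^8 km.
At r₁ the circular-orbit speed is v₁ = √(μ/r₁) = 30.178 km/s.
On the transfer ellipse at r₁, vis-viva equation gives v_p = √[μ(2/r₁ − 1/a_t)] = 39.107 km/s.
First burn Δv₁ = |v_p − v₁| = 8.929 km/s.
Circular speed at r₂: v₂ = √(μ/r₂) = 13.1882 km/s.
Transfer-orbit speed at r₂: v_a = √[μ(2/r₂ − 1/a_t)] = 7.46864 km/s.
Second burn Δv₂ = |v₂ − v_a| = 5.720 km/s.
Δv = Δv₁ + Δv₂ = 8.929 + 5.720 = 14.65 km/s.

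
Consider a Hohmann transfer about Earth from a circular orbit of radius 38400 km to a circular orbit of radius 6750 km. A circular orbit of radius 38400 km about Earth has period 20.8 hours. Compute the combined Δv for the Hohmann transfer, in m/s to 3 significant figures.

Δv = 3800 m/s

From Kepler's third law T² = 4π²r³/μ at r = 38400 km, T = 20.8 hours = 20.8 × 3600 s = 74880 s: μ = 4π²r³/T² = 3.98678×10^5 km³/s².
The Hohmann ellipse has a_t = (r₁ + r₂)/2 = 22575 km.
Circular speed at r₁: v₁ = √(μ/r₁) = √(3.98678×10^5/38400) = 3.222 km/s.
On the transfer ellipse at r₁, v² = μ(2/r − 1/a) gives v_a = √[μ(2/r₁ − 1/a_t)] = 1.762 km/s.
First burn Δv₁ = |v_a − v₁| = 1.460 km/s.
At r₂, v₂ = √(μ/r₂) = 7.6853 km/s.
Transfer-orbit speed at r₂: v_p = √[μ(2/r₂ − 1/a_t)] = 10.023 km/s.
Second burn Δv₂ = |v₂ − v_p| = 2.338 km/s.
Δv = Δv₁ + Δv₂ = 1.460 + 2.338 = 3.798 km/s.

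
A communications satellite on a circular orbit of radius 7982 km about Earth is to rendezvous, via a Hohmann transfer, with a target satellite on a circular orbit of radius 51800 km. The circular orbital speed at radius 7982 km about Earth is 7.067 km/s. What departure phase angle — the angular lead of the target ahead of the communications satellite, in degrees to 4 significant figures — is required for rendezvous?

φ = 101.1°

From the circular-orbit relation v² = μ/r at r = 7982 km: μ = v²r = (7.067)² × 7982 = 3.98641×10^5 km³/s².
Semi-major axis of the transfer orbit: a_t = (7982 + 51800)/2 = 29891 km.
Transfer time t = π√(a_t³/μ) = 25710 s.
The target's mean motion on its circular orbit is ω₂ = √(μ/r₂³) = 5.355×10^-5 rad/s.
Angle swept by the target during transfer: ω₂·t = 1.377 rad = 78.90°.
The communications satellite traverses 180° on the transfer ellipse, so the target must lead by 180° − 78.90° = 101.1°.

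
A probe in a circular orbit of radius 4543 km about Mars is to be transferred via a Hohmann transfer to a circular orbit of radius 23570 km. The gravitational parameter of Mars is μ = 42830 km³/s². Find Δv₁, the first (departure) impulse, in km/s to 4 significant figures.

Semi-major axis of the transfer orbit: a_t = (4543 + 23570)/2 = 14056.5 km.
Circular speed at r = 4543 km: v_c = √(μ/r) = 3.0705 km/s.
Vis-viva on the transfer ellipse at r = 4543 km gives v_t = √[μ(2/r − 1/a_t)] = 3.9760 km/s.
Δv₁ = |v_t − v_c| = |3.9760 − 3.0705| = 0.9055 km/s.

Δv₁ = 0.9055 km/s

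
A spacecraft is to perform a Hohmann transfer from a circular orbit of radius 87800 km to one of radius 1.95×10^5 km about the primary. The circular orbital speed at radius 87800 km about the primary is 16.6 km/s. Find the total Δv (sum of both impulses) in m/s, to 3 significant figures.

From the circular-orbit relation v² = μ/r at r = 87800 km: μ = v²r = (16.6)² × 87800 = 2.41942×10^7 km³/s².
The Hohmann ellipse has a_t = (r₁ + r₂)/2 = 1.414×10^5 km.
At r₁ the circular-orbit speed is v₁ = √(μ/r₁) = 16.600 km/s.
Transfer-orbit speed at r₁ (vis-viva equation): v_p = √[μ(2/r₁ − 1/a_t)] = 19.494 km/s.
First burn Δv₁ = |v_p − v₁| = 2.894 km/s.
Circular speed at r₂: v₂ = √(μ/r₂) = 11.13879 km/s.
Transfer-orbit speed at r₂: v_a = √[μ(2/r₂ − 1/a_t)] = 8.777293 km/s.
Second burn Δv₂ = |v₂ − v_a| = 2.361 km/s.
Total Δv = Δv₁ + Δv₂ = 5.255 km/s.

Δv = 5260 m/s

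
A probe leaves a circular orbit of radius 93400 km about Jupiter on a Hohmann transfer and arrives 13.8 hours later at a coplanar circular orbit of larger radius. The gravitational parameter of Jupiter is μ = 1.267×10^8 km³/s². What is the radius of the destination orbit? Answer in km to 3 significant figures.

r₂ = 5.39×10^5 km

Transfer time t = 13.8 hours = 49680 s, and t = π√(a_t³/μ).
So a_t = (μ t²/π²)^(1/3) = (1.267×10^8 × (49680)² / π²)^(1/3) = 3.1643×10^5 km.
Since a_t = (r₁ + r₂)/2, r₂ = 2a_t − r₁ = 2×3.1643×10^5 − 93400 = 5.3946×10^5 km.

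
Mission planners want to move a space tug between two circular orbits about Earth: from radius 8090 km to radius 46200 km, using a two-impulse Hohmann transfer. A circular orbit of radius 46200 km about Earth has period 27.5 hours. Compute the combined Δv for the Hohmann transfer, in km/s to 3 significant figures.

From Kepler's third law T² = 4π²r³/μ at r = 46200 km, T = 27.5 hours = 27.5 × 3600 s = 99000 s: μ = 4π²r³/T² = 3.97206×10^5 km³/s².
Transfer-ellipse semi-major axis a_t = (r₁ + r₂)/2 = (8090 + 46200)/2 = 27145 km.
Circular speed at r₁: v₁ = √(μ/r₁) = √(3.97206×10^5/8090) = 7.0070 km/s.
Transfer-orbit speed at r₁ (v² = μ(2/r − 1/a)): v_p = √[μ(2/r₁ − 1/a_t)] = 9.1413 km/s.
First burn Δv₁ = |v_p − v₁| = 2.1343 km/s.
At r₂, v₂ = √(μ/r₂) = 2.93215 km/s.
Transfer-orbit speed at r₂: v_a = √[μ(2/r₂ − 1/a_t)] = 1.60072 km/s.
Second burn Δv₂ = |v₂ − v_a| = 1.3314 km/s.
Total Δv = Δv₁ + Δv₂ = 3.466 km/s.

Δv = 3.47 km/s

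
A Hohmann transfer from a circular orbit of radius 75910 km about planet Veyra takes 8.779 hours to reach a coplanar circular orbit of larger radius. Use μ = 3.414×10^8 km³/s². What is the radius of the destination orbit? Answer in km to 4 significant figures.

Transfer time t = 8.779 hours = 31604.4 s, and t = π√(a_t³/μ).
So a_t = (μ t²/π²)^(1/3) = (3.414×10^8 × (31604.4)² / π²)^(1/3) = 3.2570×10^5 km.
Since a_t = (r₁ + r₂)/2, r₂ = 2a_t − r₁ = 2×3.2570×10^5 − 75910 = 5.7549×10^5 km.

r₂ = 5.755×10^5 km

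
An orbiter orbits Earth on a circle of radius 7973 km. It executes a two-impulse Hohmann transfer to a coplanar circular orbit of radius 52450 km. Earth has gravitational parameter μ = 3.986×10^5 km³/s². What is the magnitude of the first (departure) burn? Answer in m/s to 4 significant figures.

Semi-major axis of the transfer orbit: a_t = (7973 + 52450)/2 = 30211.5 km.
Circular speed at r = 7973 km: v_c = √(μ/r) = 7.0706 km/s.
Vis-viva on the transfer ellipse at r = 7973 km gives v_t = √[μ(2/r − 1/a_t)] = 9.3163 km/s.
Δv₁ = |v_t − v_c| = |9.3163 − 7.0706| = 2.246 km/s.

Δv₁ = 2246 m/s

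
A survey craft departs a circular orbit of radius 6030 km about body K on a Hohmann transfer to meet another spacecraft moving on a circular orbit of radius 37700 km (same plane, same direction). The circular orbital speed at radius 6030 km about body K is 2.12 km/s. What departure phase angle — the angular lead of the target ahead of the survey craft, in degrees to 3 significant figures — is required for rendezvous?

From the circular-orbit relation v² = μ/r at r = 6030 km: μ = v²r = (2.12)² × 6030 = 27101.2 km³/s².
Transfer-ellipse semi-major axis a_t = (r₁ + r₂)/2 = (6030 + 37700)/2 = 21865 km.
The half-period of the transfer ellipse is t = π√(a_t³/μ) = 61699.2 s.
Target angular speed ω₂ = √(μ/r₂³) = 2.24896×10^-5 rad/s.
Angle swept by the target during transfer: ω₂·t = 1.38759 rad = 79.503°.
The survey craft traverses 180° on the transfer ellipse, so the target must lead by 180° − 79.503° = 100°.

φ = 100°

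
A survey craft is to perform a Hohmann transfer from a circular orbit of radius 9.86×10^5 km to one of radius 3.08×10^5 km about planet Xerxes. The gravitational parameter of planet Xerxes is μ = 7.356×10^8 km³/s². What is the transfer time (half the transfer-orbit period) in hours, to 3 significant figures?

Semi-major axis of the transfer orbit: a_t = (9.860×10^5 + 3.080×10^5)/2 = 6.470×10^5 km.
By Kepler's third law the transfer-orbit period is T = 2π√(a_t³/μ), so t = T/2 = 60280 s.
Converting: 60280 s ÷ 3600 s/hour = 16.7 hours.

t = 16.7 hours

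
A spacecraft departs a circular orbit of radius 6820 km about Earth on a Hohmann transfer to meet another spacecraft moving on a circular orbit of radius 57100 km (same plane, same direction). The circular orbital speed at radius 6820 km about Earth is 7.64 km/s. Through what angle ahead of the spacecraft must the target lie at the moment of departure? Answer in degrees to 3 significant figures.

φ = 105°

From the circular-orbit relation v² = μ/r at r = 6820 km: μ = v²r = (7.64)² × 6820 = 3.98081×10^5 km³/s².
Transfer-ellipse semi-major axis a_t = (r₁ + r₂)/2 = (6820 + 57100)/2 = 31960 km.
Transfer time t = π√(a_t³/μ) = 28449.49 s.
The target's mean motion on its circular orbit is ω₂ = √(μ/r₂³) = 4.624144×10^-5 rad/s.
Angle swept by the target during transfer: ω₂·t = 1.31555 rad = 75.38°.
The spacecraft traverses 180° on the transfer ellipse, so the target must lead by 180° − 75.38° = 105°.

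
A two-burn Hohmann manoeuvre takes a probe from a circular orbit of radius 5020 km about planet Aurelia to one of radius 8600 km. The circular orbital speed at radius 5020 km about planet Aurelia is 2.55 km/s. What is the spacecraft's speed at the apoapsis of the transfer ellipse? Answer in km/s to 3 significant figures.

v = 1.67 km/s

From the circular-orbit relation v² = μ/r at r = 5020 km: μ = v²r = (2.55)² × 5020 = 32642.5 km³/s².
Semi-major axis of the transfer orbit: a_t = (5020 + 8600)/2 = 6810 km.
The apoapsis of the transfer ellipse is at r = 8600 km.
Vis-viva: v = √[μ(2/r − 1/a_t)] = √[32642.5 × (2/8600 − 1/6810)] = 1.673 km/s.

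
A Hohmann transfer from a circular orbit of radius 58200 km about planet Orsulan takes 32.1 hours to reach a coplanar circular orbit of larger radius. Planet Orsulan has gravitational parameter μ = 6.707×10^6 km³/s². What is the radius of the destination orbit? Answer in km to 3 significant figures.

r₂ = 3.59×10^5 km

Transfer time t = 32.1 hours = 1.1556×10^5 s, and t = π√(a_t³/μ).
So a_t = (μ t²/π²)^(1/3) = (6.707×10^6 × (1.1556×10^5)² / π²)^(1/3) = 2.0858×10^5 km.
Since a_t = (r₁ + r₂)/2, r₂ = 2a_t − r₁ = 2×2.0858×10^5 − 58200 = 3.5896×10^5 km.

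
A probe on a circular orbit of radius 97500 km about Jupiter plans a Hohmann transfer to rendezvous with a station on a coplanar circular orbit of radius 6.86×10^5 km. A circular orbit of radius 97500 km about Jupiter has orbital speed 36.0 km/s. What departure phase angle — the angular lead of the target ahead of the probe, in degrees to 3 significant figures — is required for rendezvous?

From the circular-orbit relation v² = μ/r at r = 97500 km: μ = v²r = (36.0)² × 97500 = 1.26360×10^8 km³/s².
Transfer-ellipse semi-major axis a_t = (r₁ + r₂)/2 = (97500 + 6.860×10^5)/2 = 3.9175×10^5 km.
The half-period of the transfer ellipse is t = π√(a_t³/μ) = 68527 s.
The target's mean motion on its circular orbit is ω₂ = √(μ/r₂³) = 1.9784×10^-5 rad/s.
Angle swept by the target during transfer: ω₂·t = 1.3557 rad = 77.68°.
The probe traverses 180° on the transfer ellipse, so the target must lead by 180° − 77.68° = 102°.

φ = 102°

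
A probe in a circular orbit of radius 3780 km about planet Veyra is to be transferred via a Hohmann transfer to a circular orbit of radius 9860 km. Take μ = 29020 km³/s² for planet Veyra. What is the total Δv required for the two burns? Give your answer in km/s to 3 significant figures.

Semi-major axis of the transfer orbit: a_t = (3780 + 9860)/2 = 6820 km.
At r₁ the circular-orbit speed is v₁ = √(μ/r₁) = 2.770785 km/s.
On the transfer ellipse at r₁, vis-viva equation gives v_p = √[μ(2/r₁ − 1/a_t)] = 3.331571 km/s.
First burn Δv₁ = |v_p − v₁| = 0.560786 km/s.
At r₂, v₂ = √(μ/r₂) = 1.715577 km/s.
Transfer-orbit speed at r₂: v_a = √[μ(2/r₂ − 1/a_t)] = 1.277215 km/s.
Second burn Δv₂ = |v₂ − v_a| = 0.438362 km/s.
Total Δv = Δv₁ + Δv₂ = 0.9991 km/s.

Δv = 0.999 km/s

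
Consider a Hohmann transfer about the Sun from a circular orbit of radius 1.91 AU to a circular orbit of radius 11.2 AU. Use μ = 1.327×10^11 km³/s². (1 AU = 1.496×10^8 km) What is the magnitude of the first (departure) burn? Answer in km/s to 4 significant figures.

Δv₁ = 6.619 km/s

In km: r₁ = 1.91 × 1.496×10^8 = 2.85736×10^8 km; r₂ = 11.2 × 1.496×10^8 = 1.67552×10^9 km.
The Hohmann ellipse has a_t = (r₁ + r₂)/2 = 9.80628×10^8 km.
Circular speed at r = 2.85736×10^8 km: v_c = √(μ/r) = 21.550 km/s.
Transfer-orbit speed at the same r (vis-viva, a = a_t): v_t = √[μ(2/r − 1/a_t)] = 28.169 km/s.
Δv₁ = |v_t − v_c| = |28.169 − 21.550| = 6.619 km/s.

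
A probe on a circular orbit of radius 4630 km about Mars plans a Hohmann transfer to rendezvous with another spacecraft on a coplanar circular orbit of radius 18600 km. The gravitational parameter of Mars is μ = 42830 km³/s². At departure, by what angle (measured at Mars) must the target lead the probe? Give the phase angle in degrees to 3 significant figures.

Transfer-ellipse semi-major axis a_t = (r₁ + r₂)/2 = (4630 + 18600)/2 = 11615 km.
The half-period of the transfer ellipse is t = π√(a_t³/μ) = 19002.23 s.
The target's mean motion on its circular orbit is ω₂ = √(μ/r₂³) = 8.158393×10^-5 rad/s.
Angle swept by the target during transfer: ω₂·t = 1.55028 rad = 88.82°.
Arrival is 180° from departure on the ellipse, so φ = 180° − 88.82° = 91.2°.

φ = 91.2°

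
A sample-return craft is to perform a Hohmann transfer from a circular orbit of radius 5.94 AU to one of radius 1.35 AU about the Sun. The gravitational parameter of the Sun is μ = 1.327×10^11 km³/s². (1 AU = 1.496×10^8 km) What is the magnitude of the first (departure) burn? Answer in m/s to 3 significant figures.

Δv₁ = 4780 m/s

In km: r₁ = 5.94 × 1.496×10^8 = 8.88624×10^8 km; r₂ = 1.35 × 1.496×10^8 = 2.0196×10^8 km.
Semi-major axis of the transfer orbit: a_t = (8.88624×10^8 + 2.0196×10^8)/2 = 5.45292×10^8 km.
Circular speed at r = 8.88624×10^8 km: v_c = √(μ/r) = 12.22 km/s.
Vis-viva on the transfer ellipse at r = 8.88624×10^8 km gives v_t = √[μ(2/r − 1/a_t)] = 7.437 km/s.
Δv₁ = |v_t − v_c| = |7.437 − 12.22| = 4.783 km/s.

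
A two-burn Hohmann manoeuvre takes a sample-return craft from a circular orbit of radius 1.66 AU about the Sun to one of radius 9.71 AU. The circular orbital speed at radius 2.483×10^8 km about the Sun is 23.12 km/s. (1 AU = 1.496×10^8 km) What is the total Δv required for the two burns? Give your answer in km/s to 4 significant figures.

From the circular-orbit relation v² = μ/r at r = 2.483×10^8 km: μ = v²r = (23.12)² × 2.483×10^8 = 1.32725×10^11 km³/s².
In km: r₁ = 1.66 × 1.496×10^8 = 2.48336×10^8 km; r₂ = 9.71 × 1.496×10^8 = 1.452616×10^9 km.
Transfer-ellipse semi-major axis a_t = (r₁ + r₂)/2 = (2.48336×10^8 + 1.452616×10^9)/2 = 8.50476×10^8 km.
Circular speed at r₁: v₁ = √(μ/r₁) = √(1.32725×10^11/2.48336×10^8) = 23.118 km/s.
Transfer-orbit speed at r₁ (vis-viva): v_p = √[μ(2/r₁ − 1/a_t)] = 30.213 km/s.
First burn Δv₁ = |v_p − v₁| = 7.095 km/s.
Circular speed at r₂: v₂ = √(μ/r₂) = 9.559 km/s.
Transfer-orbit speed at r₂: v_a = √[μ(2/r₂ − 1/a_t)] = 5.165 km/s.
Second burn Δv₂ = |v₂ − v_a| = 4.394 km/s.
Total Δv = Δv₁ + Δv₂ = 11.49 km/s.

Δv = 11.49 km/s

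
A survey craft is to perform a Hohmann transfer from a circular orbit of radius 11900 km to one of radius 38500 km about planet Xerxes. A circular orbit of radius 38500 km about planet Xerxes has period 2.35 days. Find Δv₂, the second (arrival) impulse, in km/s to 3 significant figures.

Δv₂ = 0.373 km/s

From Kepler's third law T² = 4π²r³/μ at r = 38500 km, T = 2.35 days = 2.35 × 86400 s = 2.0304×10^5 s: μ = 4π²r³/T² = 54648.6 km³/s².
The Hohmann ellipse has a_t = (r₁ + r₂)/2 = 25200 km.
Circular speed at r = 38500 km: v_c = √(μ/r) = 1.1914 km/s.
Transfer-orbit speed at the same r (vis-viva, a = a_t): v_t = √[μ(2/r − 1/a_t)] = 0.81871 km/s.
Δv₂ = |v_t − v_c| = |0.81871 − 1.1914| = 0.3727 km/s.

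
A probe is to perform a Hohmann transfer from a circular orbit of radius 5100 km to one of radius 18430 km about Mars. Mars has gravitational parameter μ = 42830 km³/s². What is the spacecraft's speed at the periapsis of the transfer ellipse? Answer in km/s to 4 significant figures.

Semi-major axis of the transfer orbit: a_t = (5100 + 18430)/2 = 11765 km.
The periapsis of the transfer ellipse is at r = 5100 km.
From the vis-viva equation, v = √[μ(2/r − 1/a_t)] = 3.627 km/s.

v = 3.627 km/s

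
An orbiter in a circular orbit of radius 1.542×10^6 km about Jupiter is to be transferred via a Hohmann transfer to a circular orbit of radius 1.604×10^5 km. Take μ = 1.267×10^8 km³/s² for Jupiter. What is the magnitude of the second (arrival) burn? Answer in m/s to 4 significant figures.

Δv₂ = 9723 m/s

Semi-major axis of the transfer orbit: a_t = (1.542×10^6 + 1.604×10^5)/2 = 8.512×10^5 km.
Circular speed at r = 1.604×10^5 km: v_c = √(μ/r) = 28.105 km/s.
Vis-viva on the transfer ellipse at r = 1.604×10^5 km gives v_t = √[μ(2/r − 1/a_t)] = 37.828 km/s.
Δv₂ = |v_t − v_c| = |37.828 − 28.105| = 9.723 km/s.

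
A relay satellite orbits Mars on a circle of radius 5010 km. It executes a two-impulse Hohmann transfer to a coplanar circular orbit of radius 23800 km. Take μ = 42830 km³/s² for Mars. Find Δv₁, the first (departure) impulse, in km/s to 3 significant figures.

Δv₁ = 0.834 km/s

Semi-major axis of the transfer orbit: a_t = (5010 + 23800)/2 = 14405 km.
On the circular orbit at r = 5010 km, v_c = √(μ/r) = 2.9239 km/s.
Transfer-orbit speed at the same r (vis-viva, a = a_t): v_t = √[μ(2/r − 1/a_t)] = 3.7583 km/s.
Δv₁ = |v_t − v_c| = |3.7583 − 2.9239| = 0.8344 km/s.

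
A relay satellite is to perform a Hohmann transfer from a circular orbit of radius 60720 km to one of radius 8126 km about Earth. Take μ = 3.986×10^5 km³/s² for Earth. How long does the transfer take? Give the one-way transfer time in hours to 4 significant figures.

The Hohmann ellipse has a_t = (r₁ + r₂)/2 = 34423 km.
Half the transfer-orbit period gives t = π√(a_t³/μ) = 31780 s.
Converting: 31780 s ÷ 3600 s/hour = 8.828 hours.

t = 8.828 hours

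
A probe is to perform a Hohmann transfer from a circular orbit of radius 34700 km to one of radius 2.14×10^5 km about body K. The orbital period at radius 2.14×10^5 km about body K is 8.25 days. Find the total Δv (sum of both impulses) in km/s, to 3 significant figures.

From Kepler's third law T² = 4π²r³/μ at r = 2.14×10^5 km, T = 8.25 days = 8.25 × 86400 s = 7.128×10^5 s: μ = 4π²r³/T² = 7.61493×10^5 km³/s².
Semi-major axis of the transfer orbit: a_t = (34700 + 2.140×10^5)/2 = 1.2435×10^5 km.
Circular speed at r₁: v₁ = √(μ/r₁) = √(7.61493×10^5/34700) = 4.6846 km/s.
On the transfer ellipse at r₁, v² = μ(2/r − 1/a) gives v_p = √[μ(2/r₁ − 1/a_t)] = 6.1454 km/s.
First burn Δv₁ = |v_p − v₁| = 1.461 km/s.
At r₂, v₂ = √(μ/r₂) = 1.8864 km/s.
Transfer-orbit speed at r₂: v_a = √[μ(2/r₂ − 1/a_t)] = 0.99648 km/s.
Second burn Δv₂ = |v₂ − v_a| = 0.8899 km/s.
Total Δv = Δv₁ + Δv₂ = 2.351 km/s.

Δv = 2.35 km/s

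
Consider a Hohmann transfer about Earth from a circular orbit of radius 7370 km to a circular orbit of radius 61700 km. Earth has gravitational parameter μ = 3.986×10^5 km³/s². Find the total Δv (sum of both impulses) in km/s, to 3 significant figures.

Δv = 3.84 km/s

Semi-major axis of the transfer orbit: a_t = (7370 + 61700)/2 = 34535 km.
At r₁ the circular-orbit speed is v₁ = √(μ/r₁) = 7.3542 km/s.
On the transfer ellipse at r₁, vis-viva gives v_p = √[μ(2/r₁ − 1/a_t)] = 9.8299 km/s.
First burn Δv₁ = |v_p − v₁| = 2.4757 km/s.
Circular speed at r₂: v₂ = √(μ/r₂) = 2.5417 km/s.
Transfer-orbit speed at r₂: v_a = √[μ(2/r₂ − 1/a_t)] = 1.1742 km/s.
Second burn Δv₂ = |v₂ − v_a| = 1.3675 km/s.
Δv = Δv₁ + Δv₂ = 2.4757 + 1.3675 = 3.843 km/s.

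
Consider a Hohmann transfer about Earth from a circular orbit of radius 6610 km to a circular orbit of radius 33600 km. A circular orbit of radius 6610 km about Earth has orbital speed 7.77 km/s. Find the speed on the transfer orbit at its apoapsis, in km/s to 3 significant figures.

v = 1.98 km/s

From the circular-orbit relation v² = μ/r at r = 6610 km: μ = v²r = (7.77)² × 6610 = 3.99065×10^5 km³/s².
The Hohmann ellipse has a_t = (r₁ + r₂)/2 = 20105 km.
The apoapsis of the transfer ellipse is at r = 33600 km.
Vis-viva: v = √[μ(2/r − 1/a_t)] = √[3.99065×10^5 × (2/33600 − 1/20105)] = 1.976 km/s.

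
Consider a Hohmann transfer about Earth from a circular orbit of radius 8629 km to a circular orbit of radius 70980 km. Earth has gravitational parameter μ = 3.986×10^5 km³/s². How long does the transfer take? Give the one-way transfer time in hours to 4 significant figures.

Semi-major axis of the transfer orbit: a_t = (8629 + 70980)/2 = 39804.5 km.
Transfer time t = π√(a_t³/μ) = π√((39804.5)³ / 3.986×10^5) = 39520 s.
Converting: 39520 s ÷ 3600 s/hour = 10.98 hours.

t = 10.98 hours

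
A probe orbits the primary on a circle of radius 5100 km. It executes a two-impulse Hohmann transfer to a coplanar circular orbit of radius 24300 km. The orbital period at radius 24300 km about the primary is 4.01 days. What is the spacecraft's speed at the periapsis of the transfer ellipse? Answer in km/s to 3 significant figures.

v = 1.24 km/s

From Kepler's third law T² = 4π²r³/μ at r = 24300 km, T = 4.01 days = 4.01 × 86400 s = 3.46464×10^5 s: μ = 4π²r³/T² = 4719.13 km³/s².
Transfer-ellipse semi-major axis a_t = (r₁ + r₂)/2 = (5100 + 24300)/2 = 14700 km.
At periapsis, r = 5100 km.
Applying v² = μ(2/r − 1/a_t): v = 1.237 km/s.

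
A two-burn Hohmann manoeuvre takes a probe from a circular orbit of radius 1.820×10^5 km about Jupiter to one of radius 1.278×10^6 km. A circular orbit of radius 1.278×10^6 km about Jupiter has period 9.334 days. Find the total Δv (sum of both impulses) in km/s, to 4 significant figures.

Δv = 13.51 km/s

From Kepler's third law T² = 4π²r³/μ at r = 1.278×10^6 km, T = 9.334 days = 9.334 × 86400 s = 8.064576×10^5 s: μ = 4π²r³/T² = 1.26704×10^8 km³/s².
Semi-major axis of the transfer orbit: a_t = (1.820×10^5 + 1.278×10^6)/2 = 7.300×10^5 km.
Circular speed at r₁: v₁ = √(μ/r₁) = √(1.26704×10^8/1.820×10^5) = 26.385 km/s.
On the transfer ellipse at r₁, vis-viva gives v_p = √[μ(2/r₁ − 1/a_t)] = 34.911 km/s.
First burn Δv₁ = |v_p − v₁| = 8.526 km/s.
At r₂, v₂ = √(μ/r₂) = 9.957 km/s.
Transfer-orbit speed at r₂: v_a = √[μ(2/r₂ − 1/a_t)] = 4.972 km/s.
Second burn Δv₂ = |v₂ − v_a| = 4.985 km/s.
Δv = Δv₁ + Δv₂ = 8.526 + 4.985 = 13.51 km/s.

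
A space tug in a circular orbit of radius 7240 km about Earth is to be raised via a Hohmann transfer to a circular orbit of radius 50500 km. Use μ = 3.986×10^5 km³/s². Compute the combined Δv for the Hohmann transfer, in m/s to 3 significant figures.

Δv = 3800 m/s

Semi-major axis of the transfer orbit: a_t = (7240 + 50500)/2 = 28870 km.
Circular speed at r₁: v₁ = √(μ/r₁) = √(3.986×10^5/7240) = 7.4199 km/s.
Transfer-orbit speed at r₁ (v² = μ(2/r − 1/a)): v_p = √[μ(2/r₁ − 1/a_t)] = 9.8134 km/s.
First burn Δv₁ = |v_p − v₁| = 2.3935 km/s.
At r₂, v₂ = √(μ/r₂) = 2.80946 km/s.
Transfer-orbit speed at r₂: v_a = √[μ(2/r₂ − 1/a_t)] = 1.40692 km/s.
Second burn Δv₂ = |v₂ − v_a| = 1.4025 km/s.
Total Δv = Δv₁ + Δv₂ = 3.796 km/s.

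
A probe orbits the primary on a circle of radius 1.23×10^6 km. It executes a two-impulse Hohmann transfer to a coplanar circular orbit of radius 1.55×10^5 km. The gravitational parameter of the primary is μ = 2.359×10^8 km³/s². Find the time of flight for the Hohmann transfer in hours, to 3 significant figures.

Transfer-ellipse semi-major axis a_t = (r₁ + r₂)/2 = (1.230×10^6 + 1.550×10^5)/2 = 6.925×10^5 km.
Transfer time t = π√(a_t³/μ) = π√((6.925×10^5)³ / 2.359×10^8) = 1.1787×10^5 s.
Converting: 1.1787×10^5 s ÷ 3600 s/hour = 32.7 hours.

t = 32.7 hours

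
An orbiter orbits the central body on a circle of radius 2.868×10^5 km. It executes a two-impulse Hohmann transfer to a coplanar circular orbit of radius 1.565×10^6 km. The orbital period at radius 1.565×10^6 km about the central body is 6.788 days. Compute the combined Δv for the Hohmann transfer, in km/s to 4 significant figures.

Δv = 19.19 km/s

From Kepler's third law T² = 4π²r³/μ at r = 1.565×10^6 km, T = 6.788 days = 6.788 × 86400 s = 5.864832×10^5 s: μ = 4π²r³/T² = 4.39938×10^8 km³/s².
Transfer-ellipse semi-major axis a_t = (r₁ + r₂)/2 = (2.868×10^5 + 1.565×10^6)/2 = 9.259×10^5 km.
Circular speed at r₁: v₁ = √(μ/r₁) = √(4.39938×10^8/2.868×10^5) = 39.166 km/s.
On the transfer ellipse at r₁, vis-viva equation gives v_p = √[μ(2/r₁ − 1/a_t)] = 50.919 km/s.
First burn Δv₁ = |v_p − v₁| = 11.753 km/s.
At r₂, v₂ = √(μ/r₂) = 16.7664 km/s.
Transfer-orbit speed at r₂: v_a = √[μ(2/r₂ − 1/a_t)] = 9.33139 km/s.
Second burn Δv₂ = |v₂ − v_a| = 7.4350 km/s.
Total Δv = Δv₁ + Δv₂ = 19.19 km/s.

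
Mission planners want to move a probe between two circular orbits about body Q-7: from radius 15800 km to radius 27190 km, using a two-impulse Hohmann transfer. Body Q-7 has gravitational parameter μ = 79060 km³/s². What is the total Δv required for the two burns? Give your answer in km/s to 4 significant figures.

The Hohmann ellipse has a_t = (r₁ + r₂)/2 = 21495 km.
At r₁ the circular-orbit speed is v₁ = √(μ/r₁) = 2.23692 km/s.
On the transfer ellipse at r₁, vis-viva gives v_p = √[μ(2/r₁ − 1/a_t)] = 2.51586 km/s.
First burn Δv₁ = |v_p − v₁| = 0.27894 km/s.
Circular speed at r₂: v₂ = √(μ/r₂) = 1.70519 km/s.
Transfer-orbit speed at r₂: v_a = √[μ(2/r₂ − 1/a_t)] = 1.46195 km/s.
Second burn Δv₂ = |v₂ − v_a| = 0.24324 km/s.
Δv = Δv₁ + Δv₂ = 0.27894 + 0.24324 = 0.5222 km/s.

Δv = 0.5222 km/s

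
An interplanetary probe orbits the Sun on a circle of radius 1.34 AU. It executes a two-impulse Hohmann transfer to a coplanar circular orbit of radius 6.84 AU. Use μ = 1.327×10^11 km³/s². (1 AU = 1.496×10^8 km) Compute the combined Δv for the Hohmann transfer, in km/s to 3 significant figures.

In km: r₁ = 1.34 × 1.496×10^8 = 2.00464×10^8 km; r₂ = 6.84 × 1.496×10^8 = 1.023264×10^9 km.
Semi-major axis of the transfer orbit: a_t = (2.00464×10^8 + 1.023264×10^9)/2 = 6.11864×10^8 km.
At r₁ the circular-orbit speed is v₁ = √(μ/r₁) = 25.7287 km/s.
On the transfer ellipse at r₁, vis-viva gives v_p = √[μ(2/r₁ − 1/a_t)] = 33.2724 km/s.
First burn Δv₁ = |v_p − v₁| = 7.544 km/s.
Circular speed at r₂: v₂ = √(μ/r₂) = 11.388 km/s.
Transfer-orbit speed at r₂: v_a = √[μ(2/r₂ − 1/a_t)] = 6.5183 km/s.
Second burn Δv₂ = |v₂ − v_a| = 4.870 km/s.
Δv = Δv₁ + Δv₂ = 7.544 + 4.870 = 12.41 km/s.

Δv = 12.4 km/s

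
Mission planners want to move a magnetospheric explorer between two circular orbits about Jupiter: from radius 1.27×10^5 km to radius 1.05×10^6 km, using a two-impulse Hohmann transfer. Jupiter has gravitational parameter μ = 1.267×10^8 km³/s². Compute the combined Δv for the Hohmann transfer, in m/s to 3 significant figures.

Transfer-ellipse semi-major axis a_t = (r₁ + r₂)/2 = (1.270×10^5 + 1.050×10^6)/2 = 5.885×10^5 km.
At r₁ the circular-orbit speed is v₁ = √(μ/r₁) = 31.5854 km/s.
On the transfer ellipse at r₁, vis-viva gives v_p = √[μ(2/r₁ − 1/a_t)] = 42.1898 km/s.
First burn Δv₁ = |v_p − v₁| = 10.604 km/s.
Circular speed at r₂: v₂ = √(μ/r₂) = 10.98484 km/s.
Transfer-orbit speed at r₂: v_a = √[μ(2/r₂ − 1/a_t)] = 5.102961 km/s.
Second burn Δv₂ = |v₂ − v_a| = 5.8819 km/s.
Total Δv = Δv₁ + Δv₂ = 16.49 km/s.

Δv = 16500 m/s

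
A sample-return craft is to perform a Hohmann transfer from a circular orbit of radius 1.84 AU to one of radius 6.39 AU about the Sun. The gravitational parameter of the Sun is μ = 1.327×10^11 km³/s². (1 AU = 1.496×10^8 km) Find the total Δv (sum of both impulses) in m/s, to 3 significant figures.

Δv = 9310 m/s

In km: r₁ = 1.84 × 1.496×10^8 = 2.75264×10^8 km; r₂ = 6.39 × 1.496×10^8 = 9.55944×10^8 km.
Semi-major axis of the transfer orbit: a_t = (2.75264×10^8 + 9.55944×10^8)/2 = 6.15604×10^8 km.
Circular speed at r₁: v₁ = √(μ/r₁) = √(1.327×10^11/2.75264×10^8) = 21.9564 km/s.
Transfer-orbit speed at r₁ (v² = μ(2/r − 1/a)): v_p = √[μ(2/r₁ − 1/a_t)] = 27.3606 km/s.
First burn Δv₁ = |v_p − v₁| = 5.404 km/s.
At r₂, v₂ = √(μ/r₂) = 11.7820 km/s.
Transfer-orbit speed at r₂: v_a = √[μ(2/r₂ − 1/a_t)] = 7.87849 km/s.
Second burn Δv₂ = |v₂ − v_a| = 3.904 km/s.
Total Δv = Δv₁ + Δv₂ = 9.308 km/s.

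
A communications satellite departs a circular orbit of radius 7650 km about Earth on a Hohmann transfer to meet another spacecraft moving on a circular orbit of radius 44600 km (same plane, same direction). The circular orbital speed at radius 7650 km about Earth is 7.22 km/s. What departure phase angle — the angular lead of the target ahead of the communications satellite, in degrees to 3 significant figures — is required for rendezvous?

φ = 99.3°

From the circular-orbit relation v² = μ/r at r = 7650 km: μ = v²r = (7.22)² × 7650 = 3.98782×10^5 km³/s².
The Hohmann ellipse has a_t = (r₁ + r₂)/2 = 26125 km.
Transfer time t = π√(a_t³/μ) = 21007 s.
Target angular speed ω₂ = √(μ/r₂³) = 6.7045×10^-5 rad/s.
Angle swept by the target during transfer: ω₂·t = 1.4084 rad = 80.70°.
Arrival is 180° from departure on the ellipse, so φ = 180° − 80.70° = 99.3°.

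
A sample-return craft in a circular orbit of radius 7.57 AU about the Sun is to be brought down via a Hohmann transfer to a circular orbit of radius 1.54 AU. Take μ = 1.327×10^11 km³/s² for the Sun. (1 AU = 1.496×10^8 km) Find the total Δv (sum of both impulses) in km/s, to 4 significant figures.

Δv = 11.47 km/s

In km: r₁ = 7.57 × 1.496×10^8 = 1.132472×10^9 km; r₂ = 1.54 × 1.496×10^8 = 2.30384×10^8 km.
The Hohmann ellipse has a_t = (r₁ + r₂)/2 = 6.81428×10^8 km.
Circular speed at r₁: v₁ = √(μ/r₁) = √(1.327×10^11/1.132472×10^9) = 10.825 km/s.
On the transfer ellipse at r₁, vis-viva gives v_a = √[μ(2/r₁ − 1/a_t)] = 6.2942 km/s.
First burn Δv₁ = |v_a − v₁| = 4.531 km/s.
At r₂, v₂ = √(μ/r₂) = 24.00 km/s.
Transfer-orbit speed at r₂: v_p = √[μ(2/r₂ − 1/a_t)] = 30.94 km/s.
Second burn Δv₂ = |v₂ − v_p| = 6.940 km/s.
Δv = Δv₁ + Δv₂ = 4.531 + 6.940 = 11.47 km/s.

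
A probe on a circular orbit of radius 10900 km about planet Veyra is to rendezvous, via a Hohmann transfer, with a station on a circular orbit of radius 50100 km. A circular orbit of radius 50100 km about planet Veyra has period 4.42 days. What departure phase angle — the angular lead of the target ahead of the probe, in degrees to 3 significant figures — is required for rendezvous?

From Kepler's third law T² = 4π²r³/μ at r = 50100 km, T = 4.42 days = 4.42 × 86400 s = 3.81888×10^5 s: μ = 4π²r³/T² = 34040.9 km³/s².
Transfer-ellipse semi-major axis a_t = (r₁ + r₂)/2 = (10900 + 50100)/2 = 30500 km.
Transfer time t = π√(a_t³/μ) = 90698 s.
Target angular speed ω₂ = √(μ/r₂³) = 1.6453×10^-5 rad/s.
Angle swept by the target during transfer: ω₂·t = 1.4923 rad = 85.50°.
Arrival is 180° from departure on the ellipse, so φ = 180° − 85.50° = 94.5°.

φ = 94.5°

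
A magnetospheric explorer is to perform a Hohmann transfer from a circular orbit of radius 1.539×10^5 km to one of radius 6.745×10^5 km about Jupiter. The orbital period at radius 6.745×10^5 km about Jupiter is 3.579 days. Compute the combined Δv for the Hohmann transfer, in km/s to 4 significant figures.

Δv = 13.27 km/s

From Kepler's third law T² = 4π²r³/μ at r = 6.745×10^5 km, T = 3.579 days = 3.579 × 86400 s = 3.092256×10^5 s: μ = 4π²r³/T² = 1.26694×10^8 km³/s².
Semi-major axis of the transfer orbit: a_t = (1.539×10^5 + 6.745×10^5)/2 = 4.142×10^5 km.
Circular speed at r₁: v₁ = √(μ/r₁) = √(1.26694×10^8/1.539×10^5) = 28.692 km/s.
On the transfer ellipse at r₁, vis-viva equation gives v_p = √[μ(2/r₁ − 1/a_t)] = 36.614 km/s.
First burn Δv₁ = |v_p − v₁| = 7.922 km/s.
Circular speed at r₂: v₂ = √(μ/r₂) = 13.705 km/s.
Transfer-orbit speed at r₂: v_a = √[μ(2/r₂ − 1/a_t)] = 8.3541 km/s.
Second burn Δv₂ = |v₂ − v_a| = 5.351 km/s.
Δv = Δv₁ + Δv₂ = 7.922 + 5.351 = 13.27 km/s.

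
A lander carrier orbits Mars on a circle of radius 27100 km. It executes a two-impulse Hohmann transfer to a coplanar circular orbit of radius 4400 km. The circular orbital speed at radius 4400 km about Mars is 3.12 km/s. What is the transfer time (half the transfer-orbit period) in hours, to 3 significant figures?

From the circular-orbit relation v² = μ/r at r = 4400 km: μ = v²r = (3.12)² × 4400 = 42831.4 km³/s².
Transfer-ellipse semi-major axis a_t = (r₁ + r₂)/2 = (27100 + 4400)/2 = 15750 km.
Transfer time t = π√(a_t³/μ) = π√((15750)³ / 42831.4) = 30000 s.
Converting: 30000 s ÷ 3600 s/hour = 8.33 hours.

t = 8.33 hours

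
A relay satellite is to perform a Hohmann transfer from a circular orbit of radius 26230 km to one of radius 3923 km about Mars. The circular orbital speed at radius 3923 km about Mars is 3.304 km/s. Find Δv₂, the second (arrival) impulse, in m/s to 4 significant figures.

From the circular-orbit relation v² = μ/r at r = 3923 km: μ = v²r = (3.304)² × 3923 = 42825.1 km³/s².
Semi-major axis of the transfer orbit: a_t = (26230 + 3923)/2 = 15076.5 km.
On the circular orbit at r = 3923 km, v_c = √(μ/r) = 3.304 km/s.
Transfer-orbit speed at the same r (vis-viva, a = a_t): v_t = √[μ(2/r − 1/a_t)] = 4.358 km/s.
Δv₂ = |v_t − v_c| = |4.358 − 3.304| = 1.054 km/s.

Δv₂ = 1054 m/s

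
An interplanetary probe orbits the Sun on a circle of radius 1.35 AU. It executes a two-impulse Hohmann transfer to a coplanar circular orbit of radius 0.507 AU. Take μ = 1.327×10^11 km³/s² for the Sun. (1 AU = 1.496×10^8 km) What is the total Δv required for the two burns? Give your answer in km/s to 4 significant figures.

Δv = 15.30 km/s

In km: r₁ = 1.35 × 1.496×10^8 = 2.0196×10^8 km; r₂ = 0.507 × 1.496×10^8 = 7.58472×10^7 km.
Semi-major axis of the transfer orbit: a_t = (2.0196×10^8 + 7.58472×10^7)/2 = 1.389036×10^8 km.
Circular speed at r₁: v₁ = √(μ/r₁) = √(1.327×10^11/2.0196×10^8) = 25.6332 km/s.
On the transfer ellipse at r₁, vis-viva gives v_a = √[μ(2/r₁ − 1/a_t)] = 18.9416 km/s.
First burn Δv₁ = |v_a − v₁| = 6.692 km/s.
At r₂, v₂ = √(μ/r₂) = 41.828 km/s.
Transfer-orbit speed at r₂: v_p = √[μ(2/r₂ − 1/a_t)] = 50.436 km/s.
Second burn Δv₂ = |v₂ − v_p| = 8.608 km/s.
Δv = Δv₁ + Δv₂ = 6.692 + 8.608 = 15.30 km/s.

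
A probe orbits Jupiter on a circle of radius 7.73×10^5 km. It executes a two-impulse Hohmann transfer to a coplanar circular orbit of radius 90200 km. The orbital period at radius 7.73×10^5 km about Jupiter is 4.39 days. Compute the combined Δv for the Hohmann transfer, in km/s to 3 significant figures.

Δv = 19.6 km/s

From Kepler's third law T² = 4π²r³/μ at r = 7.73×10^5 km, T = 4.39 days = 4.39 × 86400 s = 3.79296×10^5 s: μ = 4π²r³/T² = 1.26748×10^8 km³/s².
The Hohmann ellipse has a_t = (r₁ + r₂)/2 = 4.316×10^5 km.
At r₁ the circular-orbit speed is v₁ = √(μ/r₁) = 12.805 km/s.
On the transfer ellipse at r₁, vis-viva gives v_a = √[μ(2/r₁ − 1/a_t)] = 5.8539 km/s.
First burn Δv₁ = |v_a − v₁| = 6.951 km/s.
Circular speed at r₂: v₂ = √(μ/r₂) = 37.49 km/s.
Transfer-orbit speed at r₂: v_p = √[μ(2/r₂ − 1/a_t)] = 50.17 km/s.
Second burn Δv₂ = |v₂ − v_p| = 12.68 km/s.
Total Δv = Δv₁ + Δv₂ = 19.63 km/s.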